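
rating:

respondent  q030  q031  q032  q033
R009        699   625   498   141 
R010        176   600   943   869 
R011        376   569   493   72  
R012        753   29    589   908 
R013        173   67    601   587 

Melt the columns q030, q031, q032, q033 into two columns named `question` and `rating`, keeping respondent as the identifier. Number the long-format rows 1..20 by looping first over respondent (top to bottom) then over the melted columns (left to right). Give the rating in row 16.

20 rows total (5 × 4). Row 16: index ⌊(16-1)/4⌋ = 3 into respondent → R012; (16-1) mod 4 = 3 into the melted columns → q033.
So row 16 is (R012, q033, 908); rating = 908.

908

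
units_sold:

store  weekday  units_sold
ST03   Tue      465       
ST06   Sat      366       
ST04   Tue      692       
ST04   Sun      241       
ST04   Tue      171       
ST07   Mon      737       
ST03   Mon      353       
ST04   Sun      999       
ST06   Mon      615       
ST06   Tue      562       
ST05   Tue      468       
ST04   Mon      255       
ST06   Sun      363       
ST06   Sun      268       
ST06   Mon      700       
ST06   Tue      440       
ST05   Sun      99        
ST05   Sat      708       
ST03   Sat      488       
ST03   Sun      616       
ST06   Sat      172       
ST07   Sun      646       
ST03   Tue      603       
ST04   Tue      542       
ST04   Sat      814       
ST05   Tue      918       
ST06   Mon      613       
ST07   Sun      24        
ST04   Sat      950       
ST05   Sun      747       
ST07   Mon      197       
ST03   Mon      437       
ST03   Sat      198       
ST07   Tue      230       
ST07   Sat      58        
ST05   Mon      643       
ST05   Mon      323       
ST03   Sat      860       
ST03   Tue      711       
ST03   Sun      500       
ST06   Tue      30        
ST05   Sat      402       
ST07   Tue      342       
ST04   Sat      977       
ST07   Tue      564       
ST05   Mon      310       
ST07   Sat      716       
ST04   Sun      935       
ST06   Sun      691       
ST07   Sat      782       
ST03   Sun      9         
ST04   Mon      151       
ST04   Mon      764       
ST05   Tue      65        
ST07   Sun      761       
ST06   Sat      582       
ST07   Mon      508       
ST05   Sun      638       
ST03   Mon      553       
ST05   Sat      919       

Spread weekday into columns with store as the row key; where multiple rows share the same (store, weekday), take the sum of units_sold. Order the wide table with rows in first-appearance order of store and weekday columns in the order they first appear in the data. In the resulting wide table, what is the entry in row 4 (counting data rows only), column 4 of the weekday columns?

1442

With rows in first-appearance order of store, row 4 is store=ST07. weekday columns in first-appearance order: Tue, Sat, Sun, Mon; column 4 is Mon.
Long rows with store=ST07, weekday=Mon: 737 + 197 + 508 = 1442.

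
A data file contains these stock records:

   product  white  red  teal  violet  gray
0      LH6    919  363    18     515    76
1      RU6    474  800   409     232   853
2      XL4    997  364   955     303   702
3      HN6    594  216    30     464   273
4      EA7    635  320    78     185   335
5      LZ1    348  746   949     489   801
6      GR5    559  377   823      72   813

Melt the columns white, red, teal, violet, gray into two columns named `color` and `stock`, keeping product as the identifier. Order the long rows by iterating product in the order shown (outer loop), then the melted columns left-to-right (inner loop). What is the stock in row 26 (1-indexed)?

348

35 rows total (7 × 5). Row 26: index ⌊(26-1)/5⌋ = 5 into product → LZ1; (26-1) mod 5 = 0 into the melted columns → white.
So row 26 is (LZ1, white, 348); stock = 348.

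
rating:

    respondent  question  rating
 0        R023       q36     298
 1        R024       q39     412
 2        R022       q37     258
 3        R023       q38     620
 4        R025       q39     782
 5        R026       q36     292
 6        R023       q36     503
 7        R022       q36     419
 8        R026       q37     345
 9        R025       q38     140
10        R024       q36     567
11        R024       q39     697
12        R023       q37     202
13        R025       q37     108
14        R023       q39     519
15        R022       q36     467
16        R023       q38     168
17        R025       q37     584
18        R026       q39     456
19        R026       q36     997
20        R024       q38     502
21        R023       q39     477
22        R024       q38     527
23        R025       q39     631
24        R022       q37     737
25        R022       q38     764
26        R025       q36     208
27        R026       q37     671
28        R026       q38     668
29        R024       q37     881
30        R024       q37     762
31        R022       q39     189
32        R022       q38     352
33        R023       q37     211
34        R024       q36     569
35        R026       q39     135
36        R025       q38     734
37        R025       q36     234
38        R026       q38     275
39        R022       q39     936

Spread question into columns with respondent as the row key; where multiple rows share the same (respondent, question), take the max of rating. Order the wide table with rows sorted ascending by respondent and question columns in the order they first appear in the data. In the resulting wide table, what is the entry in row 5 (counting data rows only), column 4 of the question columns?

668

With rows sorted ascending by respondent, row 5 is respondent=R026. question columns in first-appearance order: q36, q39, q37, q38; column 4 is q38.
Long rows with respondent=R026, question=q38: max(668, 275) = 668.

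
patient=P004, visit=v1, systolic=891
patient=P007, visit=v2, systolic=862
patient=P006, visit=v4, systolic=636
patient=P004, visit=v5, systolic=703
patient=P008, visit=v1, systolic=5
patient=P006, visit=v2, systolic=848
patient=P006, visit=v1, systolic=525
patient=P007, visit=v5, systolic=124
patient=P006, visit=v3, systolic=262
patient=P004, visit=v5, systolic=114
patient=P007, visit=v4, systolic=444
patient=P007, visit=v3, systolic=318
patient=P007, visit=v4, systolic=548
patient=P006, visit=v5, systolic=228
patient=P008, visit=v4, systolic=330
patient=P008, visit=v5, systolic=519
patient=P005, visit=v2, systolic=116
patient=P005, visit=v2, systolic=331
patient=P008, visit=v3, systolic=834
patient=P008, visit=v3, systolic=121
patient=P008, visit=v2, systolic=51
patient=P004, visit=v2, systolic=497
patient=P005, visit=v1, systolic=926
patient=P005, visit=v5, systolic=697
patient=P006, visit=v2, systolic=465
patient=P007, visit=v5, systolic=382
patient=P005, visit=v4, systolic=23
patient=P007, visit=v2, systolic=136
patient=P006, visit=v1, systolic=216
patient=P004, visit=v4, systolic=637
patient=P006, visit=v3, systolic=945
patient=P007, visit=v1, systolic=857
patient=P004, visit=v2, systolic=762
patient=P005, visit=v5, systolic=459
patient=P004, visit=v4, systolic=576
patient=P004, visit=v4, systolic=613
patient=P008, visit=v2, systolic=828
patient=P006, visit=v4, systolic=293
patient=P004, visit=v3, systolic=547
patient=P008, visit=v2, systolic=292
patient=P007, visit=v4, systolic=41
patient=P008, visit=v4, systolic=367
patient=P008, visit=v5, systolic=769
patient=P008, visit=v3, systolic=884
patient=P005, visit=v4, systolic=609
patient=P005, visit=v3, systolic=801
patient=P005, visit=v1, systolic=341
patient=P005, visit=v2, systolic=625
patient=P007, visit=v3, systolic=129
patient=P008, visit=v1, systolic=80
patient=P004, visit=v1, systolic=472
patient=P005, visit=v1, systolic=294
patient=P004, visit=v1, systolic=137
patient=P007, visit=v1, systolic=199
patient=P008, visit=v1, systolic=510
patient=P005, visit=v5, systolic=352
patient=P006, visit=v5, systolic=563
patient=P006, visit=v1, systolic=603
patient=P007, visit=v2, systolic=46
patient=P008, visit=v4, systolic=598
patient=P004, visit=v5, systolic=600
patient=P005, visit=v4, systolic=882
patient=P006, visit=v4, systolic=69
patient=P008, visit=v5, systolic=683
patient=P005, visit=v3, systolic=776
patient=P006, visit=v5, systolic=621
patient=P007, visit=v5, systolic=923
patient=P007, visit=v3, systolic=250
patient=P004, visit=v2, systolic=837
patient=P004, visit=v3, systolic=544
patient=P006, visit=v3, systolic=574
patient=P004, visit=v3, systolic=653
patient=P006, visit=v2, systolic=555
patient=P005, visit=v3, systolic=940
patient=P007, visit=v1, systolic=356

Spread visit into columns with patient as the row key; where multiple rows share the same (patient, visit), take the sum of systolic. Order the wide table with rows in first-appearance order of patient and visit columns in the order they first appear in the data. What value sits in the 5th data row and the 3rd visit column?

With rows in first-appearance order of patient, row 5 is patient=P005. visit columns in first-appearance order: v1, v2, v4, v5, v3; column 3 is v4.
Long rows with patient=P005, visit=v4: 23 + 609 + 882 = 1514.

1514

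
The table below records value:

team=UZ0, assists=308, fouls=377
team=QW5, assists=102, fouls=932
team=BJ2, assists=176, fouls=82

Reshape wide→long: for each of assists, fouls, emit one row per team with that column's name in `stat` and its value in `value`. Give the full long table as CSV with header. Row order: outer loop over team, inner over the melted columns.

team,stat,value
UZ0,assists,308
UZ0,fouls,377
QW5,assists,102
QW5,fouls,932
BJ2,assists,176
BJ2,fouls,82

Each (team, column) pair becomes one row: 3 × 2 = 6 rows.
For example, (UZ0, assists) → value=308.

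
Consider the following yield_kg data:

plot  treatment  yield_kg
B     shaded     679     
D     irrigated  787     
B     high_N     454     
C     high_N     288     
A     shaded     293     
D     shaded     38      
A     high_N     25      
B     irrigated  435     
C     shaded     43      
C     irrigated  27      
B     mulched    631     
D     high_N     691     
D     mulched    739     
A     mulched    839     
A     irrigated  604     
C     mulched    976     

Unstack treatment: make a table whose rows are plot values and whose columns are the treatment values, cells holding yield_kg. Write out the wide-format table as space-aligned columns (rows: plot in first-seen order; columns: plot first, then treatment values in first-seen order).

Columns: plot plus the 4 distinct treatment values (shaded, irrigated, high_N, mulched).
For example, row B column shaded takes yield_kg=679 from the long row (B, shaded).

plot  shaded  irrigated  high_N  mulched
B     679     435        454     631    
D     38      787        691     739    
C     43      27         288     976    
A     293     604        25      839    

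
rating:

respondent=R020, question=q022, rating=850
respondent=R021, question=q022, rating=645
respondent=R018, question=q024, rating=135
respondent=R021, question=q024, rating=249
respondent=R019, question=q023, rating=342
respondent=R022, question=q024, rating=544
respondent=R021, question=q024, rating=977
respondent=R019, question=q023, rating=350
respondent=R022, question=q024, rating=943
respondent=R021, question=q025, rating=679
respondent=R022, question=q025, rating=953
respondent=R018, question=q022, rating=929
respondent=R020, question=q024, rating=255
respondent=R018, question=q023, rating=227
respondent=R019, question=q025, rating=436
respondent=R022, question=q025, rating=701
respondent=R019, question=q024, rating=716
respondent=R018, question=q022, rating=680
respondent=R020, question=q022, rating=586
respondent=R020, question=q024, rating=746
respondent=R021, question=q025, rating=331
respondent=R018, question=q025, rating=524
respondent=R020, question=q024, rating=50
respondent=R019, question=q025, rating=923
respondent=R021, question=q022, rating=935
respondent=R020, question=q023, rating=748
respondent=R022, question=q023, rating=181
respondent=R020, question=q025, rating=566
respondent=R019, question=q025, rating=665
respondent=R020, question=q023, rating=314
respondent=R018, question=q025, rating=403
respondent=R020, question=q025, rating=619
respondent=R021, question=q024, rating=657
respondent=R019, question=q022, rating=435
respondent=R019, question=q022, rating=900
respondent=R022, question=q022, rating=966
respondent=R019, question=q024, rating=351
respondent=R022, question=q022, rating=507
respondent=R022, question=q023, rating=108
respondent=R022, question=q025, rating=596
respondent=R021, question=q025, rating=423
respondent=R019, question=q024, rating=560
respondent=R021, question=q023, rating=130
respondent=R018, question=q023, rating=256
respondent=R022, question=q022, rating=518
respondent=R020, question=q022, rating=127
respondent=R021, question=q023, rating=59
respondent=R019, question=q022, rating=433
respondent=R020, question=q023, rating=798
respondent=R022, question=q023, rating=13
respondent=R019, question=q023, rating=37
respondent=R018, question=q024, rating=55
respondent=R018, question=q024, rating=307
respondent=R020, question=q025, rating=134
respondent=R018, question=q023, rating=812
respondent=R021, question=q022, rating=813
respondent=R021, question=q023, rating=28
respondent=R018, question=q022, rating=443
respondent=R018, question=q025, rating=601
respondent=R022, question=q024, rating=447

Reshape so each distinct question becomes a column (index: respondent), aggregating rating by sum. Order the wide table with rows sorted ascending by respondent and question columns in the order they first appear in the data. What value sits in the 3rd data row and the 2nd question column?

1051

With rows sorted ascending by respondent, row 3 is respondent=R020. question columns in first-appearance order: q022, q024, q023, q025; column 2 is q024.
Long rows with respondent=R020, question=q024: 255 + 746 + 50 = 1051.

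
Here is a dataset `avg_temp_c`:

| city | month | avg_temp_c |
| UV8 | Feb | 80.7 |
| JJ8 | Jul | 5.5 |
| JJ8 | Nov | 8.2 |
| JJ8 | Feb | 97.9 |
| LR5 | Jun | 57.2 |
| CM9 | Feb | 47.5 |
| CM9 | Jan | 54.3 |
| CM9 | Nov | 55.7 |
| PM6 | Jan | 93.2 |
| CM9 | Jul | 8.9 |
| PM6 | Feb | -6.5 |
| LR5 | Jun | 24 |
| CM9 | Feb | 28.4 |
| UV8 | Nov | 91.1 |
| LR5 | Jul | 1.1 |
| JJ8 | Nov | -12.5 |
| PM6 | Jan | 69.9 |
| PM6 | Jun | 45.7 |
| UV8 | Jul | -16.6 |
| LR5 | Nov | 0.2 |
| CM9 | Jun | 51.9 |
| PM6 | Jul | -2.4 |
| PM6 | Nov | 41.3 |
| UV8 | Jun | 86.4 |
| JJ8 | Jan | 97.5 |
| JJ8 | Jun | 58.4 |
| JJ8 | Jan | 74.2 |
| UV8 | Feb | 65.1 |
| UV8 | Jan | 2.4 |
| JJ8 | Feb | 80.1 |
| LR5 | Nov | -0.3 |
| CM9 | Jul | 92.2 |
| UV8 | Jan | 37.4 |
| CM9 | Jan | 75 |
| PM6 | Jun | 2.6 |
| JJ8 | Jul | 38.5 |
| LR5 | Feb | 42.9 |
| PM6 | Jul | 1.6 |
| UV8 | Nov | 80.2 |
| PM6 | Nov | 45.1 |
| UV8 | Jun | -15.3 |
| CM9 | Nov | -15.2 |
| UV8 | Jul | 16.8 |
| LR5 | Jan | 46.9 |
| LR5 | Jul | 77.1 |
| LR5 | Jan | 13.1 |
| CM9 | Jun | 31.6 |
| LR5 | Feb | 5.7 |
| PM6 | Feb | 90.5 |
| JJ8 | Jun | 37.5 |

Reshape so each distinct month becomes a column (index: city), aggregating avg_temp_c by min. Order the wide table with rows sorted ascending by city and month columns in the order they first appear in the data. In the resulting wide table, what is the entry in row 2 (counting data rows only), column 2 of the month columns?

5.5

With rows sorted ascending by city, row 2 is city=JJ8. month columns in first-appearance order: Feb, Jul, Nov, Jun, Jan; column 2 is Jul.
Long rows with city=JJ8, month=Jul: min(5.5, 38.5) = 5.5.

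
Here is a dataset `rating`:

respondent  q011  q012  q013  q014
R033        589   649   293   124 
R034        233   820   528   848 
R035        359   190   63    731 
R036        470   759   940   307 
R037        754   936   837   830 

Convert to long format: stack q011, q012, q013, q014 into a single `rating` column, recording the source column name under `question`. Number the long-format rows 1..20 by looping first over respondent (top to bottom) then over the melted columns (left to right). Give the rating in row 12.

20 rows total (5 × 4). Row 12: index ⌊(12-1)/4⌋ = 2 into respondent → R035; (12-1) mod 4 = 3 into the melted columns → q014.
So row 12 is (R035, q014, 731); rating = 731.

731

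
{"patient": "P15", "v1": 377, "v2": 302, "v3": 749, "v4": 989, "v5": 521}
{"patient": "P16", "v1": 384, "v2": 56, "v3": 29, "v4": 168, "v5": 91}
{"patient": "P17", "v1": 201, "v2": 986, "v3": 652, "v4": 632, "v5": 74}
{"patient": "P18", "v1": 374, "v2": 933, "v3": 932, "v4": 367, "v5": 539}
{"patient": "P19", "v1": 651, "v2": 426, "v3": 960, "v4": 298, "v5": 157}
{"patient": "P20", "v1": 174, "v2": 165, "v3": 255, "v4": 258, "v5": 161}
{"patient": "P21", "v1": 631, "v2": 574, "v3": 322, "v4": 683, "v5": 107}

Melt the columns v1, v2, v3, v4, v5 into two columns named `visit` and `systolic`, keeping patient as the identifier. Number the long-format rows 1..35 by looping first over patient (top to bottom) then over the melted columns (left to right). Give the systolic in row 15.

74

35 rows total (7 × 5). Row 15: index ⌊(15-1)/5⌋ = 2 into patient → P17; (15-1) mod 5 = 4 into the melted columns → v5.
So row 15 is (P17, v5, 74); systolic = 74.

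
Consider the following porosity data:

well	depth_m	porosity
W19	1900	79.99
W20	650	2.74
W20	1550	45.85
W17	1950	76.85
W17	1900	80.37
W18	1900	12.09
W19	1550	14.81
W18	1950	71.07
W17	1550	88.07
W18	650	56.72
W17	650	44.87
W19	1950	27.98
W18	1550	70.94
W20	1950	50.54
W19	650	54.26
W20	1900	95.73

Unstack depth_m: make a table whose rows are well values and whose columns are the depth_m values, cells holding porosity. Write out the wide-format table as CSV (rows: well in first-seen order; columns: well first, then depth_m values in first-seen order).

Columns: well plus the 4 distinct depth_m values (1900, 650, 1550, 1950).
For example, row W19 column 1900 takes porosity=79.99 from the long row (W19, 1900).

well,1900,650,1550,1950
W19,79.99,54.26,14.81,27.98
W20,95.73,2.74,45.85,50.54
W17,80.37,44.87,88.07,76.85
W18,12.09,56.72,70.94,71.07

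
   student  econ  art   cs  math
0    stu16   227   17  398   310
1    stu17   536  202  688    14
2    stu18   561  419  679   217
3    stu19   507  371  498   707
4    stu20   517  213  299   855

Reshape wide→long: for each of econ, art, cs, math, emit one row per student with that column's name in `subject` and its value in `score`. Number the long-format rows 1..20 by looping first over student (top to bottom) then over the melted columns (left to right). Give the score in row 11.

20 rows total (5 × 4). Row 11: index ⌊(11-1)/4⌋ = 2 into student → stu18; (11-1) mod 4 = 2 into the melted columns → cs.
So row 11 is (stu18, cs, 679); score = 679.

679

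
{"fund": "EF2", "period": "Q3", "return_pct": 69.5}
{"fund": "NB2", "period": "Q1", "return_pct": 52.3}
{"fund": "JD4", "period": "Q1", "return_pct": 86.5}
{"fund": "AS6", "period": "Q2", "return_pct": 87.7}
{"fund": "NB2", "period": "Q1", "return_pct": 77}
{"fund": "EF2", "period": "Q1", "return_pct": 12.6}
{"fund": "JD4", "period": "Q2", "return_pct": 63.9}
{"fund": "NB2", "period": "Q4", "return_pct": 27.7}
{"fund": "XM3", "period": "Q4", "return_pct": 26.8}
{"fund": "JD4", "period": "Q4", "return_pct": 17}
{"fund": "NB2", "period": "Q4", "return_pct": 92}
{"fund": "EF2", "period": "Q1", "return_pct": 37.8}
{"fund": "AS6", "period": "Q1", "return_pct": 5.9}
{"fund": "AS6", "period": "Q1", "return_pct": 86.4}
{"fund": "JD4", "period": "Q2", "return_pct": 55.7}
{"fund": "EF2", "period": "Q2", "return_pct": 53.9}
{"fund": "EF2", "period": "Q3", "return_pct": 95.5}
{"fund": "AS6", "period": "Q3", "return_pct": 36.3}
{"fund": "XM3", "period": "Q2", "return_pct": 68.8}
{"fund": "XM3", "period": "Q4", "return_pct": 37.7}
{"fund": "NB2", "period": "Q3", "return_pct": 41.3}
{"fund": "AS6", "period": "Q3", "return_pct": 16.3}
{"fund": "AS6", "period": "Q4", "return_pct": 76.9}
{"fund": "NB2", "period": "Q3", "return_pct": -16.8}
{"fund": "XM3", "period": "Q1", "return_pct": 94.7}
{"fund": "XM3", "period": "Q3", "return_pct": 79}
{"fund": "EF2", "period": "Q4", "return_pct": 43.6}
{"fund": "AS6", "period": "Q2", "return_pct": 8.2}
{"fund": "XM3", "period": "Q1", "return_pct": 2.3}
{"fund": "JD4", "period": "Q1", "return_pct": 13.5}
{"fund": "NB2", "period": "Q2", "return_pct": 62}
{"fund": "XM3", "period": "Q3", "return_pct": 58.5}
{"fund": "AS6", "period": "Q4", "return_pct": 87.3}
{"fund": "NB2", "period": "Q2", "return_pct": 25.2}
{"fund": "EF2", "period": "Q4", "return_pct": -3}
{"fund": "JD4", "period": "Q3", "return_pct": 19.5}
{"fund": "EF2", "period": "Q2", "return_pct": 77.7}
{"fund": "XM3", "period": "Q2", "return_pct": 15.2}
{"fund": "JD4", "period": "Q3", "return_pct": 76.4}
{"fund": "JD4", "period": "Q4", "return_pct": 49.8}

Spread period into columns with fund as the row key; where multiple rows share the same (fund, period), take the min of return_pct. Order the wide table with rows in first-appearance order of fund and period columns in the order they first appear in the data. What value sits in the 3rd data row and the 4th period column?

17

With rows in first-appearance order of fund, row 3 is fund=JD4. period columns in first-appearance order: Q3, Q1, Q2, Q4; column 4 is Q4.
Long rows with fund=JD4, period=Q4: min(17, 49.8) = 17.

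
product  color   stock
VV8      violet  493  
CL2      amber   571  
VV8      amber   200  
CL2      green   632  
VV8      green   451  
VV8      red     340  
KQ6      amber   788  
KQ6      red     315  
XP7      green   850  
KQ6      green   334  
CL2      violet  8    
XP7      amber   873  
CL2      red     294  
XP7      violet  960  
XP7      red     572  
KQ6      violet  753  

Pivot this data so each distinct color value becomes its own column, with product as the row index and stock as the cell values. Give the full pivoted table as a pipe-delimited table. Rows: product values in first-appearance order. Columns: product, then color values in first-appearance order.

| product | violet | amber | green | red |
| VV8 | 493 | 200 | 451 | 340 |
| CL2 | 8 | 571 | 632 | 294 |
| KQ6 | 753 | 788 | 334 | 315 |
| XP7 | 960 | 873 | 850 | 572 |

Columns: product plus the 4 distinct color values (violet, amber, green, red).
For example, row VV8 column violet takes stock=493 from the long row (VV8, violet).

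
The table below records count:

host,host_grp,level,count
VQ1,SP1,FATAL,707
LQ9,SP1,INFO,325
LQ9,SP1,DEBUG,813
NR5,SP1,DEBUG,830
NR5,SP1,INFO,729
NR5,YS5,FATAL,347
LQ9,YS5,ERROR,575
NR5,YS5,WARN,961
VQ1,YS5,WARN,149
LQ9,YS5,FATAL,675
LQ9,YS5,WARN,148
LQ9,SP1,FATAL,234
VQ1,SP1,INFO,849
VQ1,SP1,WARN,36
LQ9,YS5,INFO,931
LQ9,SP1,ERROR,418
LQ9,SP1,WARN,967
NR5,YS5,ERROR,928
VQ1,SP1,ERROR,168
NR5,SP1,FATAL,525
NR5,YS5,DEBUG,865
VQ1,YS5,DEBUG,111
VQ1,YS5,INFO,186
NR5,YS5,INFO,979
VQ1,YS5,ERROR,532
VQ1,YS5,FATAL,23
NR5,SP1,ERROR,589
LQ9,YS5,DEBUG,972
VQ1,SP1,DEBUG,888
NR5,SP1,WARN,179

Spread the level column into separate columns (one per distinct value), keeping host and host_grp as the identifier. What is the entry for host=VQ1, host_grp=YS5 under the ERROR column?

532

Wide layout: rows indexed by host and host_grp, columns are the 5 distinct level values (FATAL, INFO, DEBUG, ERROR, WARN).
Cell (host=VQ1, host_grp=YS5, level=ERROR) draws from the long row where host=VQ1, host_grp=YS5 and level=ERROR, which has count=532.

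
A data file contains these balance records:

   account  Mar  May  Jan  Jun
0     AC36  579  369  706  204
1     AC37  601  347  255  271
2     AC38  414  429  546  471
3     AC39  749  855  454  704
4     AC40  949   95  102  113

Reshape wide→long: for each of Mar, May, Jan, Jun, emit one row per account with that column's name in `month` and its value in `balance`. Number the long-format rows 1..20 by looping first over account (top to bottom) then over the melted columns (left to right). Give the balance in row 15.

454

20 rows total (5 × 4). Row 15: index ⌊(15-1)/4⌋ = 3 into account → AC39; (15-1) mod 4 = 2 into the melted columns → Jan.
So row 15 is (AC39, Jan, 454); balance = 454.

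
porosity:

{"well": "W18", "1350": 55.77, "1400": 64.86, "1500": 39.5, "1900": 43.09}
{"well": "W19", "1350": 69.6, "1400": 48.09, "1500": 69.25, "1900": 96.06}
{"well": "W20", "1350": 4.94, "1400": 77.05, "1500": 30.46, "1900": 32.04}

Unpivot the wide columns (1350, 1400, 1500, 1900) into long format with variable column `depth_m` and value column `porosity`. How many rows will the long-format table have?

3 well values × 4 melted columns = 12 rows.

12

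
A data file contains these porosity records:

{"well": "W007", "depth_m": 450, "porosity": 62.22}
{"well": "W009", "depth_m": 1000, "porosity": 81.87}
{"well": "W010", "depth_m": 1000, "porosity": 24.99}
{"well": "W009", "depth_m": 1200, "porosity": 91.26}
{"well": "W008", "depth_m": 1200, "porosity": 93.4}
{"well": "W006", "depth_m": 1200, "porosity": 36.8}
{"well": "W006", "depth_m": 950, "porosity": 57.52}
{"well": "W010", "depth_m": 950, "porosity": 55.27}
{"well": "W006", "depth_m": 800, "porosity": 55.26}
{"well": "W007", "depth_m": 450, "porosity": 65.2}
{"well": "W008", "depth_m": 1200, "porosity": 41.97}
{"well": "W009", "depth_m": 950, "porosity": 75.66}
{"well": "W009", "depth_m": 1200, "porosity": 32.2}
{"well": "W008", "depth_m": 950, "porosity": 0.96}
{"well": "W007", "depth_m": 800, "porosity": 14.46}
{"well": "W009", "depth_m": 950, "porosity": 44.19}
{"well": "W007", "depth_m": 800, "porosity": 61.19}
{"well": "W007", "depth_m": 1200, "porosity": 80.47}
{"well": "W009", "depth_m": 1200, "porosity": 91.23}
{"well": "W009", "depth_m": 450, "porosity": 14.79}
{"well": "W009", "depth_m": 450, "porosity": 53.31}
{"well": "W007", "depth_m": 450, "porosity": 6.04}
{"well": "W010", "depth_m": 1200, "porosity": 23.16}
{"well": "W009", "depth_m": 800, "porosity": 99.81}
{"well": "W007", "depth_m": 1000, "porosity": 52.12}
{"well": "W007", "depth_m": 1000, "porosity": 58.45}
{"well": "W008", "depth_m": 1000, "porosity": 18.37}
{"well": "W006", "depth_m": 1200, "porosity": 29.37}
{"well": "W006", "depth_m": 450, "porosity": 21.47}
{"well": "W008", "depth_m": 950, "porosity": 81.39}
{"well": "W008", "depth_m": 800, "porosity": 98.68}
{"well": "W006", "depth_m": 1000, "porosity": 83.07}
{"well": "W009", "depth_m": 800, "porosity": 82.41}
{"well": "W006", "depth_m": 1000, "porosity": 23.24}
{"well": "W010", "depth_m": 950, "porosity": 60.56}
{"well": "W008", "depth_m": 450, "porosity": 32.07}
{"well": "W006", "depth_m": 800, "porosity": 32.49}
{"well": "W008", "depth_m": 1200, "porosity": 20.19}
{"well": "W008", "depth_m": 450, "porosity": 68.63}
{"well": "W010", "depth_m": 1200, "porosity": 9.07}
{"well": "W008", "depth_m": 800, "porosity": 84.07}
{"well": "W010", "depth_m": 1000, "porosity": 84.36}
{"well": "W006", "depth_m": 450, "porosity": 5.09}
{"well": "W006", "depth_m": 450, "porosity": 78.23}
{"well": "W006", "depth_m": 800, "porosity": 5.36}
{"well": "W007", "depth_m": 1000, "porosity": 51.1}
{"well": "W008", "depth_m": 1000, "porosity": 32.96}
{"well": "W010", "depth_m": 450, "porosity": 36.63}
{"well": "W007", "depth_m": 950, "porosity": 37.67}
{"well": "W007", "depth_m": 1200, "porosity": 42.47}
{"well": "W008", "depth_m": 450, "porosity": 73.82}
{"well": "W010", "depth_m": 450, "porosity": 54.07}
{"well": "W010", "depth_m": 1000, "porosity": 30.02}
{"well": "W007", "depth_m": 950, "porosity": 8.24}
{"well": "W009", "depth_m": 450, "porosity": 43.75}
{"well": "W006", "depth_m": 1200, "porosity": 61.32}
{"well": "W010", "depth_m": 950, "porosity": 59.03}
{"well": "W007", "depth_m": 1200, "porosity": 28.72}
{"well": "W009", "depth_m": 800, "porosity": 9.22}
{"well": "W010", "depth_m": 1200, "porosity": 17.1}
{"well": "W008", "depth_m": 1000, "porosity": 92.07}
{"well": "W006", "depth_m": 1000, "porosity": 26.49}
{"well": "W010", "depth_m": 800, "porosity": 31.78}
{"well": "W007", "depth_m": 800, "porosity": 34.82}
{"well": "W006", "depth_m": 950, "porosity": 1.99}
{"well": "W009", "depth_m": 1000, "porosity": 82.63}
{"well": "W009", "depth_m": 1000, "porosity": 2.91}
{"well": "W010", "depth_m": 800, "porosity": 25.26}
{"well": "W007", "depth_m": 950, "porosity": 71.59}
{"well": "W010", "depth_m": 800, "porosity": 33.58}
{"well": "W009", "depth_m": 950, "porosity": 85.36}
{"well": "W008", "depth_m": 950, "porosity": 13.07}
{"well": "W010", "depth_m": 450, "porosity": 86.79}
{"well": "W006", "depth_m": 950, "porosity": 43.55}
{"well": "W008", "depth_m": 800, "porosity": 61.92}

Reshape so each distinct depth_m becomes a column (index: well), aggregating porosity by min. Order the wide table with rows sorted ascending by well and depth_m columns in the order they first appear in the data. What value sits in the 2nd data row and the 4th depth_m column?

8.24

With rows sorted ascending by well, row 2 is well=W007. depth_m columns in first-appearance order: 450, 1000, 1200, 950, 800; column 4 is 950.
Long rows with well=W007, depth_m=950: min(37.67, 8.24, 71.59) = 8.24.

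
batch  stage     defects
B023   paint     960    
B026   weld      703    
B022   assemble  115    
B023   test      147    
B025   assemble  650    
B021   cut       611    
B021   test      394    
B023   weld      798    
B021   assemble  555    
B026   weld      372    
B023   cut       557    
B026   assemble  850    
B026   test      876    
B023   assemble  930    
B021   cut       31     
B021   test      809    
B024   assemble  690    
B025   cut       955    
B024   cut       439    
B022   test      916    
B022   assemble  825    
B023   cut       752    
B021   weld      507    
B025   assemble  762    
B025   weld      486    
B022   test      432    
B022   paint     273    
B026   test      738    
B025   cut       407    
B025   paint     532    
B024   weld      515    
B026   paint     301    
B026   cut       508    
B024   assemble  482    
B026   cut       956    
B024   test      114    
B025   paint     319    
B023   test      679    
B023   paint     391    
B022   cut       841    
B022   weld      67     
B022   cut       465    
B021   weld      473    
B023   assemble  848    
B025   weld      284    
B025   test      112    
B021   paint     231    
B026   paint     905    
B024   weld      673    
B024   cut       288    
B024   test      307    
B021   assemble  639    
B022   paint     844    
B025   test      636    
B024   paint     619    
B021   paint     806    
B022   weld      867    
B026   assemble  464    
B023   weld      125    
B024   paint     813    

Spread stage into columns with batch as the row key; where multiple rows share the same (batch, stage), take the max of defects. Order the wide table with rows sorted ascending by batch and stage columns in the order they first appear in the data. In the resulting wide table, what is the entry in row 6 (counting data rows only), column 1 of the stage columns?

905

With rows sorted ascending by batch, row 6 is batch=B026. stage columns in first-appearance order: paint, weld, assemble, test, cut; column 1 is paint.
Long rows with batch=B026, stage=paint: max(301, 905) = 905.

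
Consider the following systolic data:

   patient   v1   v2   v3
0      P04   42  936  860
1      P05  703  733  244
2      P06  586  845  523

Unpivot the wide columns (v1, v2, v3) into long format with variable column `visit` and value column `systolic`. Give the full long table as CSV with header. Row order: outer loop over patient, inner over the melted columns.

patient,visit,systolic
P04,v1,42
P04,v2,936
P04,v3,860
P05,v1,703
P05,v2,733
P05,v3,244
P06,v1,586
P06,v2,845
P06,v3,523

Each (patient, column) pair becomes one row: 3 × 3 = 9 rows.
For example, (P04, v1) → systolic=42.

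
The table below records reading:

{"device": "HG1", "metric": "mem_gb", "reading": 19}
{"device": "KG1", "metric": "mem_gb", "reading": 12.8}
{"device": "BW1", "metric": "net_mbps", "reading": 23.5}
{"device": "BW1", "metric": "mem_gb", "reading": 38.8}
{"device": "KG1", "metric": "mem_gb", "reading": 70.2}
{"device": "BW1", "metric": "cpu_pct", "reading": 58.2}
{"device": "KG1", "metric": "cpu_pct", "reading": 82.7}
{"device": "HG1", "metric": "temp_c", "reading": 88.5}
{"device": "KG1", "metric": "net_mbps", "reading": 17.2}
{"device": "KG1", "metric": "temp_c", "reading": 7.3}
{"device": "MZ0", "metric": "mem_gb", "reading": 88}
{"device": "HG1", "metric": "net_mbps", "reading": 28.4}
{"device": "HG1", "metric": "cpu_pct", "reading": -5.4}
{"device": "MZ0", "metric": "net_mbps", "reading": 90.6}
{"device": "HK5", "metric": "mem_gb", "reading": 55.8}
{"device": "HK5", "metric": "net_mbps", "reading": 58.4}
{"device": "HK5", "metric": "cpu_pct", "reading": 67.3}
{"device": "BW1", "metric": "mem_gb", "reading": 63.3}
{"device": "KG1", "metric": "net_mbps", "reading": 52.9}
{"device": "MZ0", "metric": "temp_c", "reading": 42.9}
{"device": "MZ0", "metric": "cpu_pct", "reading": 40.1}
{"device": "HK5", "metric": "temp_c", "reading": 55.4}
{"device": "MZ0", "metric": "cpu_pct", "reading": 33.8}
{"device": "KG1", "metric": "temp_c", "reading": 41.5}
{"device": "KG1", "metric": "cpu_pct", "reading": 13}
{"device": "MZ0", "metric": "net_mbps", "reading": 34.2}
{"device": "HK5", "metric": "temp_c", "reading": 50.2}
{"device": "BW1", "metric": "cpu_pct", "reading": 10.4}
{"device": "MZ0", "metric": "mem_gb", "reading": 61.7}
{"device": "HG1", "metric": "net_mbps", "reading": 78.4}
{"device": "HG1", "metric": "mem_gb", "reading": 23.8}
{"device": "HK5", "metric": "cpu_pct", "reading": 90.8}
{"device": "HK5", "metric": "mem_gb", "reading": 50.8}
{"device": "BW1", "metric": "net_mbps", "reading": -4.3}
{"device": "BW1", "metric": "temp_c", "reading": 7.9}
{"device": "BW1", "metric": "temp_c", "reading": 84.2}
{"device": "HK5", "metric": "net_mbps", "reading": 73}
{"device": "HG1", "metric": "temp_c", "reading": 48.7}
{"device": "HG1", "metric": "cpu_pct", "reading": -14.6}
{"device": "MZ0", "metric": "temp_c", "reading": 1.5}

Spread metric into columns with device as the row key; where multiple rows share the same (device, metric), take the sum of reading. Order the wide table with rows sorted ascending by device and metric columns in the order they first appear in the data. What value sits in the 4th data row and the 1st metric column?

83

With rows sorted ascending by device, row 4 is device=KG1. metric columns in first-appearance order: mem_gb, net_mbps, cpu_pct, temp_c; column 1 is mem_gb.
Long rows with device=KG1, metric=mem_gb: 12.8 + 70.2 = 83.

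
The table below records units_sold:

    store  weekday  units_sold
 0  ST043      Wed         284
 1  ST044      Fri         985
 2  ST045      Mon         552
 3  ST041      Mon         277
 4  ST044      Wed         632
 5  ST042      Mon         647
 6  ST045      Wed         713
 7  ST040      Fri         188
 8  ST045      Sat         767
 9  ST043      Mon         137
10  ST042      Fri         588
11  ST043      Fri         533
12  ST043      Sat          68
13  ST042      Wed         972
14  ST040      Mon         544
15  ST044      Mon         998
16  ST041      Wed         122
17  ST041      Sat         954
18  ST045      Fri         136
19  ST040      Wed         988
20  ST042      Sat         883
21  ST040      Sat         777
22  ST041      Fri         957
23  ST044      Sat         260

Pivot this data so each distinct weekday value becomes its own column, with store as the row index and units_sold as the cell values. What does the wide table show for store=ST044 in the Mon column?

Wide layout: rows indexed by store, columns are the 4 distinct weekday values (Wed, Fri, Mon, Sat).
Cell (store=ST044, weekday=Mon) draws from the long row where store=ST044 and weekday=Mon, which has units_sold=998.

998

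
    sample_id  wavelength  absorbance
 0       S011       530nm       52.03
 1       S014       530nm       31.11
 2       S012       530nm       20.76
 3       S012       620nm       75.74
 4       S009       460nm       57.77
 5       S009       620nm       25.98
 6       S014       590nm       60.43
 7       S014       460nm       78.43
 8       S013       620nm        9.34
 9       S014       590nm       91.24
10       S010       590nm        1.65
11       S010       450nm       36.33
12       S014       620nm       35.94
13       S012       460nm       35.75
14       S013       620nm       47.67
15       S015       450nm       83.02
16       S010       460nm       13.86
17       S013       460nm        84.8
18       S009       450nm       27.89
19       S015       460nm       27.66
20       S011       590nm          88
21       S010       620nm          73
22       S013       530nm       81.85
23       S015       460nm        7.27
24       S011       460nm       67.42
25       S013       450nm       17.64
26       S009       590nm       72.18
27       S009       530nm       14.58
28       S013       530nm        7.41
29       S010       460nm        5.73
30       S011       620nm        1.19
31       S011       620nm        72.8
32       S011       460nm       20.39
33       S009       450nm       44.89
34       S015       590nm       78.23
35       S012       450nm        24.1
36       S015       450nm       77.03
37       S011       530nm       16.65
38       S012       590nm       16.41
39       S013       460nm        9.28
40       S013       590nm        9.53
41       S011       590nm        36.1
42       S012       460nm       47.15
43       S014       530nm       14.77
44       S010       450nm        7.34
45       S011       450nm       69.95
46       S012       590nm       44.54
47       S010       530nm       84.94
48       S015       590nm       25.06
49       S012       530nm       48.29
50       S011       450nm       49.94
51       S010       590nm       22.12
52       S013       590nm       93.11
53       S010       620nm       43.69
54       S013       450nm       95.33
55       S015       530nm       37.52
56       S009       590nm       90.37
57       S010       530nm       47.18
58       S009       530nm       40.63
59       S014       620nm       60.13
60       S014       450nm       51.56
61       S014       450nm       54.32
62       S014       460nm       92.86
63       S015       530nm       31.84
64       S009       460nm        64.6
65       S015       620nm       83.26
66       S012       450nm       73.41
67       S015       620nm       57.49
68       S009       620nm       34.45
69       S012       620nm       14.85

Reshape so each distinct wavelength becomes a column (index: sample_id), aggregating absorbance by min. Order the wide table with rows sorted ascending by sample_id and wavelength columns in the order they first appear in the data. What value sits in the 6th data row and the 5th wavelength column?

With rows sorted ascending by sample_id, row 6 is sample_id=S014. wavelength columns in first-appearance order: 530nm, 620nm, 460nm, 590nm, 450nm; column 5 is 450nm.
Long rows with sample_id=S014, wavelength=450nm: min(51.56, 54.32) = 51.56.

51.56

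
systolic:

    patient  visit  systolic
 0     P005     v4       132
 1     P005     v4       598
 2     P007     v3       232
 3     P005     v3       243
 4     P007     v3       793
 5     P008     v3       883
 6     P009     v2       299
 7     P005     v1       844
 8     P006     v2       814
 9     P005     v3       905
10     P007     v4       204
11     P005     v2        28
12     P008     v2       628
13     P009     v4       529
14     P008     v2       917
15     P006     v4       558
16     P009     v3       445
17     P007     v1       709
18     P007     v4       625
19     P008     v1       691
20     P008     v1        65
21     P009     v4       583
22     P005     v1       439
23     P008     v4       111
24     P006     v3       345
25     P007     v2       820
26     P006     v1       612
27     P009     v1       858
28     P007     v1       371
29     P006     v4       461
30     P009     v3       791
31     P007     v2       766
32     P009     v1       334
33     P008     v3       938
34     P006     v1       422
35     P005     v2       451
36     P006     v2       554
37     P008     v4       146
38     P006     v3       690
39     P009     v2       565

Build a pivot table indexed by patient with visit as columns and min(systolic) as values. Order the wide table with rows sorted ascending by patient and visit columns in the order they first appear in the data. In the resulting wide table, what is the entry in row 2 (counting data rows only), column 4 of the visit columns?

422

With rows sorted ascending by patient, row 2 is patient=P006. visit columns in first-appearance order: v4, v3, v2, v1; column 4 is v1.
Long rows with patient=P006, visit=v1: min(612, 422) = 422.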